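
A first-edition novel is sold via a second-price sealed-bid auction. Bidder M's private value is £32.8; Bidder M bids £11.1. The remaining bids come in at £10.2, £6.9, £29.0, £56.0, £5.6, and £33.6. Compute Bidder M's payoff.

£0.0

Highest competing bid: £56.0.
Bidder M's bid £11.1 is not the highest, so Bidder M loses, pays nothing, and earns zero payoff.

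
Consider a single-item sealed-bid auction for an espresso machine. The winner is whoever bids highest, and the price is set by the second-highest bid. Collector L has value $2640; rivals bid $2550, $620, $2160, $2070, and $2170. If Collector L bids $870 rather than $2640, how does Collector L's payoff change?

Payoff change: -$90.

The highest competing bid is $2550.
Bidding truthfully at $2640: Collector L has the top bid, wins, and pays the second-highest bid $2550. Payoff = $2640 − $2550 = $90.
Bidding $870: the top bid is $2550 (a rival), so Collector L loses. Payoff = $0.
Change = $0 − $90 = -$90.
Deviating from a truthful bid can only lose payoff in a second-price auction — never gain.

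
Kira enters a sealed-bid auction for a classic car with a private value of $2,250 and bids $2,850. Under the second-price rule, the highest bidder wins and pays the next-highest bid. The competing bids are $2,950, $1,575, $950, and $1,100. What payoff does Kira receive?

Payoff = $0.

Highest competing bid: $2,950.
Kira's bid $2,850 is not the highest, so Kira loses, pays nothing, and earns zero payoff.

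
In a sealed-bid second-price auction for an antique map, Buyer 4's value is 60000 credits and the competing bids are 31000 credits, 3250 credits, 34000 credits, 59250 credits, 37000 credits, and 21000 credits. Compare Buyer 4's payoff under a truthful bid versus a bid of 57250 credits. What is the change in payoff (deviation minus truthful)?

Payoff change: -750 credits.

The highest competing bid is 59250 credits.
Bidding truthfully at 60000 credits: Buyer 4 has the top bid, wins, and pays the second-highest bid 59250 credits. Payoff = 60000 credits − 59250 credits = 750 credits.
Bidding 57250 credits: the top bid is 59250 credits (a rival), so Buyer 4 loses. Payoff = 0 credits.
Change = 0 credits − 750 credits = -750 credits.
Deviating from a truthful bid can only lose payoff in a second-price auction — never gain.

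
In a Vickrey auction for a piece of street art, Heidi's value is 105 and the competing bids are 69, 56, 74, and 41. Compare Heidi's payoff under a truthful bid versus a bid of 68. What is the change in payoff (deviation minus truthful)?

The highest competing bid is 74.
Bidding truthfully at 105: Heidi has the top bid, wins, and pays the second-highest bid 74. Payoff = 105 − 74 = 31.
Bidding 68: the top bid is 74 (a rival), so Heidi loses. Payoff = 0.
Change = 0 − 31 = -31.

Payoff change: -31.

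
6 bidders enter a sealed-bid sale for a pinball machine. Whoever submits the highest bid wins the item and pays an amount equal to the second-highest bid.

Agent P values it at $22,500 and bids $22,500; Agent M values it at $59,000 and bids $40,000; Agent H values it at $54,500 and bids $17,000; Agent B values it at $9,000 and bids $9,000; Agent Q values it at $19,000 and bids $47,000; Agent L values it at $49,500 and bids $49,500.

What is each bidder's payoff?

Bids in descending order: Agent L $49,500 > Agent Q $47,000 > Agent M $40,000 > Agent P $22,500 > Agent H $17,000 > Agent B $9,000.
Agent L has the top bid and wins; the price is the second-highest bid, $47,000.
Agent L's payoff = $49,500 − $47,000 = $2,500. All other bidders lose, so their payoff is 0.

Agent P $0, Agent M $0, Agent H $0, Agent B $0, Agent Q $0, Agent L $2,500.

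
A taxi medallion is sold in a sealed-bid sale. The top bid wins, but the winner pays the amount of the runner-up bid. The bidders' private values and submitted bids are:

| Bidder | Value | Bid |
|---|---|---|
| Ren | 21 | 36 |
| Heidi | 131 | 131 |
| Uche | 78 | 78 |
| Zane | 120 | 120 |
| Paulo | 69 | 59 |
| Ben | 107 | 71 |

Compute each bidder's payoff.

Bids in descending order: Heidi 131; Zane 120; Uche 78; Ben 71; Paulo 59; Ren 36.
Heidi has the top bid and wins; the price is the second-highest bid, 120.
Heidi's payoff = 131 − 120 = 11. All other bidders lose, so their payoff is 0.

Ren 0, Heidi 11, Uche 0, Zane 0, Paulo 0, Ben 0.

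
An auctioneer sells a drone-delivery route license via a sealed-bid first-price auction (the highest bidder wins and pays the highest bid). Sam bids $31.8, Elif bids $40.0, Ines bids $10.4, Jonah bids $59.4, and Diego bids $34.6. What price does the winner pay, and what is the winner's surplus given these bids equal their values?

Price $59.4; surplus $0.0.

Ordered from highest: Jonah $59.4 > Elif $40.0 > Diego $34.6 > Sam $31.8 > Ines $10.4.
Jonah is the highest bidder, so Jonah wins.
Under the first-price rule, the price is the highest bid: $59.4.
Surplus = $59.4 − $59.4 = $0.0.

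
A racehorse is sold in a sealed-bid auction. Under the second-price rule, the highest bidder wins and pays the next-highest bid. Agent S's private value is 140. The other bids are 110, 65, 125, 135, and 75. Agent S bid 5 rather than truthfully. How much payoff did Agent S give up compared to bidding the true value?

The highest competing bid is 135.
Bidding truthfully at 140: Agent S has the top bid, wins, and pays the second-highest bid 135. Payoff = 140 − 135 = 5.
Bidding 5: the top bid is 135 (a rival), so Agent S loses. Payoff = 0.
Regret = truthful payoff − actual payoff = 5 − 0 = 5.
Deviating from a truthful bid can only lose payoff in a second-price auction — never gain.

Payoff forgone: 5.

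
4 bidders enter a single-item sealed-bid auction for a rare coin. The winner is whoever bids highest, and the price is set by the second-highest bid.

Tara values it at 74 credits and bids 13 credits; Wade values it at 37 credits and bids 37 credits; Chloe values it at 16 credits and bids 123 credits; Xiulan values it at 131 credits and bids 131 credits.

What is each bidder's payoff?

Ranking the bids: Xiulan 131 credits > Chloe 123 credits > Wade 37 credits > Tara 13 credits.
Xiulan has the top bid and wins; the price is the second-highest bid, 123 credits.
Xiulan's payoff = 131 credits − 123 credits = 8 credits. All other bidders lose, so their payoff is 0.

Tara 0 credits, Wade 0 credits, Chloe 0 credits, Xiulan 8 credits.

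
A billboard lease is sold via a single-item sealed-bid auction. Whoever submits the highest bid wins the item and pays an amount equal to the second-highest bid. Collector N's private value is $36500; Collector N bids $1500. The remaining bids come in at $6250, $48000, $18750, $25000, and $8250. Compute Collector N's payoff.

Highest competing bid: $48000.
Collector N's bid $1500 is not the highest, so Collector N loses, pays nothing, and earns zero payoff.

Collector N's payoff: $0.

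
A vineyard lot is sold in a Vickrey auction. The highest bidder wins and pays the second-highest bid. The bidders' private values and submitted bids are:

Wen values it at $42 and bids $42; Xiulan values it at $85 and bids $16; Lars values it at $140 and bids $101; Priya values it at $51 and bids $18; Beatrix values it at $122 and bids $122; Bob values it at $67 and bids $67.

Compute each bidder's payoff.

Wen $0, Xiulan $0, Lars $0, Priya $0, Beatrix $21, Bob $0.

Ordered from highest: Beatrix $122; Lars $101; Bob $67; Wen $42; Priya $18; Xiulan $16.
Beatrix has the top bid and wins; the price is the second-highest bid, $101.
Beatrix's payoff = $122 − $101 = $21. All other bidders lose, so their payoff is 0.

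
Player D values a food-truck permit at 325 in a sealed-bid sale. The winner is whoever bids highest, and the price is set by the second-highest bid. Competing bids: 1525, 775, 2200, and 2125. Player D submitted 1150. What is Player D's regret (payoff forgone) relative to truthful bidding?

The highest competing bid is 2200.
Bidding truthfully at 325: the top bid is 2200 (a rival), so Player D loses. Payoff = 0.
Bidding 1150: the top bid is 2200 (a rival), so Player D loses. Payoff = 0.
Regret = truthful payoff − actual payoff = 0 − 0 = 0.

Payoff forgone: 0.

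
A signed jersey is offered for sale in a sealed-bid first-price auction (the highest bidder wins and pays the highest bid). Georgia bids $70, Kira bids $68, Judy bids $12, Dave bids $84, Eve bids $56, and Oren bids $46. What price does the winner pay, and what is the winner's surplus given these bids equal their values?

Sorted high to low: Dave $84; Georgia $70; Kira $68; Eve $56; Oren $46; Judy $12.
Dave is the highest bidder, so Dave wins.
Under the first-price rule, the price is the highest bid: $84.
Surplus = $84 − $84 = $0.

The winner pays $84 for a surplus of $0.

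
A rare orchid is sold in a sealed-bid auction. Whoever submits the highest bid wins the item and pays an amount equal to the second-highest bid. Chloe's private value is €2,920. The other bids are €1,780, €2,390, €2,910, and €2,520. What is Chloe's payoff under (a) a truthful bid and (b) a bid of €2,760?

(a) €10  (b) €0

The highest competing bid is €2,910.
Bidding truthfully at €2,920: Chloe has the top bid, wins, and pays the second-highest bid €2,910. Payoff = €2,920 − €2,910 = €10.
Bidding €2,760: the top bid is €2,910 (a rival), so Chloe loses. Payoff = €0.
Deviating from a truthful bid can only lose payoff in a second-price auction — never gain.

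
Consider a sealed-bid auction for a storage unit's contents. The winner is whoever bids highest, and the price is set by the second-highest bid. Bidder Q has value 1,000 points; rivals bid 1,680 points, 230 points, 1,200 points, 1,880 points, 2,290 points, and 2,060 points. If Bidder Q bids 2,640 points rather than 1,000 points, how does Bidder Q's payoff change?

-1,290 points

The highest competing bid is 2,290 points.
Bidding truthfully at 1,000 points: the top bid is 2,290 points (a rival), so Bidder Q loses. Payoff = 0 points.
Bidding 2,640 points: Bidder Q has the top bid, wins, and pays the second-highest bid 2,290 points. Payoff = 1,000 points − 2,290 points = -1,290 points.
Change = -1,290 points − 0 points = -1,290 points.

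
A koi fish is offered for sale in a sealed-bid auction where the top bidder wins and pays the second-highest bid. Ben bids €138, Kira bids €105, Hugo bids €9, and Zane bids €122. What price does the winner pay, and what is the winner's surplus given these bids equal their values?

Ordered from highest: Ben €138; Zane €122; Kira €105; Hugo €9.
Ben is the highest bidder, so Ben wins.
Under the second-price rule, the price is the second-highest bid: €122.
Surplus = €138 − €122 = €16.

Price €122; surplus €16.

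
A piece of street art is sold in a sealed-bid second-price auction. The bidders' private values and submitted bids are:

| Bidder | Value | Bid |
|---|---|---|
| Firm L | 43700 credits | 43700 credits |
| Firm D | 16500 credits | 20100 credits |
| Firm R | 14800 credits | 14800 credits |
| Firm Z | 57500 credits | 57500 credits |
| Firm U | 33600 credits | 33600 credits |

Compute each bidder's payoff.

Payoffs: Firm L 0 credits, Firm D 0 credits, Firm R 0 credits, Firm Z 13800 credits, Firm U 0 credits.

Sorted high to low: Firm Z 57500 credits > Firm L 43700 credits > Firm U 33600 credits > Firm D 20100 credits > Firm R 14800 credits.
Firm Z has the top bid and wins; the price is the second-highest bid, 43700 credits.
Firm Z's payoff = 57500 credits − 43700 credits = 13800 credits. All other bidders lose, so their payoff is 0.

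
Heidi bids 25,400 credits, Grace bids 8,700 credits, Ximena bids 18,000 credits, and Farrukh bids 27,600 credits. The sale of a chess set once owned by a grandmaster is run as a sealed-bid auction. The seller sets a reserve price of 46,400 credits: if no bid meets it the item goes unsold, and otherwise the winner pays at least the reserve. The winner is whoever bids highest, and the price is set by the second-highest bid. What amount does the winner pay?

Sorted high to low: Farrukh 27,600 credits; Heidi 25,400 credits; Ximena 18,000 credits; Grace 8,700 credits.
The top bid 27,600 credits is below the reserve 46,400 credits, so the item goes unsold and nothing is paid.

unsold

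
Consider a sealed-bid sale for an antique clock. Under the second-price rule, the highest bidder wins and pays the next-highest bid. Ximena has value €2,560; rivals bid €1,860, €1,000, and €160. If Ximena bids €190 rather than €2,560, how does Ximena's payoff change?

-€700

The highest competing bid is €1,860.
Bidding truthfully at €2,560: Ximena has the top bid, wins, and pays the second-highest bid €1,860. Payoff = €2,560 − €1,860 = €700.
Bidding €190: the top bid is €1,860 (a rival), so Ximena loses. Payoff = €0.
Change = €0 − €700 = -€700.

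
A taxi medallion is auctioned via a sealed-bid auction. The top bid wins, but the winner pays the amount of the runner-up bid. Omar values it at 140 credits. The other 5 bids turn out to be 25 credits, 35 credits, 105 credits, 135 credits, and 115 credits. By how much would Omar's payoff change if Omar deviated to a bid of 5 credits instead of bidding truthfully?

The highest competing bid is 135 credits.
Bidding truthfully at 140 credits: Omar has the top bid, wins, and pays the second-highest bid 135 credits. Payoff = 140 credits − 135 credits = 5 credits.
Bidding 5 credits: the top bid is 135 credits (a rival), so Omar loses. Payoff = 0 credits.
Change = 0 credits − 5 credits = -5 credits.
This is the dominant-strategy logic: truthful bidding weakly beats any alternative.

Change in payoff: -5 credits.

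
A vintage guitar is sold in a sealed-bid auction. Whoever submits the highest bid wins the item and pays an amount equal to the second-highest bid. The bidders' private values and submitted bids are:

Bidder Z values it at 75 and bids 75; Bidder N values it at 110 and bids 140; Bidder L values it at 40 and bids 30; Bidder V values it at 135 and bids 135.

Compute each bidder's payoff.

Sorted high to low: Bidder N 140; Bidder V 135; Bidder Z 75; Bidder L 30.
Bidder N has the top bid and wins; the price is the second-highest bid, 135.
Bidder N's payoff = 110 − 135 = -25. All other bidders lose, so their payoff is 0.

Payoffs: Bidder Z 0, Bidder N -25, Bidder L 0, Bidder V 0.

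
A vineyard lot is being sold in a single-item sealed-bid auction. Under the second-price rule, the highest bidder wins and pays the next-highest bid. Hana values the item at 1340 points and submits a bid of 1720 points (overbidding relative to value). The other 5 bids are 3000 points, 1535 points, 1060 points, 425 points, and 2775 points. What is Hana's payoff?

Hana's payoff: 0 points.

Highest competing bid: 3000 points.
Hana's bid 1720 points is not the highest, so Hana loses, pays nothing, and earns zero payoff.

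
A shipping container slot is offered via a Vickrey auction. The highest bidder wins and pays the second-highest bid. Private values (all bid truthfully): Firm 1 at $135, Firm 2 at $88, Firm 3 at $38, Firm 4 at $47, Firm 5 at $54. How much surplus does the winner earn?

Surplus = $47.

Bids in descending order: Firm 1 $135, then Firm 2 $88, then Firm 5 $54, then Firm 4 $47, then Firm 3 $38.
Firm 1 wins with the top bid and pays the second-highest, $88.
Surplus = $135 − $88 = $47.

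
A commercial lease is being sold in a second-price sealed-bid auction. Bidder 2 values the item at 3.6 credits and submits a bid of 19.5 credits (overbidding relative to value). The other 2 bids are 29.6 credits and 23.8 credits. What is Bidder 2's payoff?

Highest competing bid: 29.6 credits.
Bidder 2's bid 19.5 credits is not the highest, so Bidder 2 loses, pays nothing, and earns zero payoff.

Payoff = 0.0 credits.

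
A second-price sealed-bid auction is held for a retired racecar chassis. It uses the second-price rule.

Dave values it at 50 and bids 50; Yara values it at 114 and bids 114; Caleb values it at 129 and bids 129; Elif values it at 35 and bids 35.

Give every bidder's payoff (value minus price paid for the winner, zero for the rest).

Payoffs: Dave 0, Yara 0, Caleb 15, Elif 0.

Ordered from highest: Caleb 129, then Yara 114, then Dave 50, then Elif 35.
Caleb has the top bid and wins; the price is the second-highest bid, 114.
Caleb's payoff = 129 − 114 = 15. All other bidders lose, so their payoff is 0.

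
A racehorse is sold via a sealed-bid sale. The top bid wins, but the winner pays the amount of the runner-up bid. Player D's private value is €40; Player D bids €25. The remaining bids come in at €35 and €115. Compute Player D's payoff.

€0

Highest competing bid: €115.
Player D's bid €25 is not the highest, so Player D loses, pays nothing, and earns zero payoff.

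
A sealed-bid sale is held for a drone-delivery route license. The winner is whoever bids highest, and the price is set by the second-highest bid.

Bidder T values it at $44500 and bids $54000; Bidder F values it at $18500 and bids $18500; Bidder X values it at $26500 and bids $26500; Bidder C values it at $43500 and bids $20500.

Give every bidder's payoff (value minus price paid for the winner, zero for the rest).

Ranking the bids: Bidder T $54000 > Bidder X $26500 > Bidder C $20500 > Bidder F $18500.
Bidder T has the top bid and wins; the price is the second-highest bid, $26500.
Bidder T's payoff = $44500 − $26500 = $18000. All other bidders lose, so their payoff is 0.

Payoffs: Bidder T $18000, Bidder F $0, Bidder X $0, Bidder C $0.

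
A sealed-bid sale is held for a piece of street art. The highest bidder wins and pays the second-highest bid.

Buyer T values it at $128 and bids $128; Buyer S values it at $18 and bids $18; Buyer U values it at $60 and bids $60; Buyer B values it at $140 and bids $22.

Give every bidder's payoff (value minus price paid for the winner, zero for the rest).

Sorted high to low: Buyer T $128; Buyer U $60; Buyer B $22; Buyer S $18.
Buyer T has the top bid and wins; the price is the second-highest bid, $60.
Buyer T's payoff = $128 − $60 = $68. All other bidders lose, so their payoff is 0.

Buyer T $68, Buyer S $0, Buyer U $0, Buyer B $0.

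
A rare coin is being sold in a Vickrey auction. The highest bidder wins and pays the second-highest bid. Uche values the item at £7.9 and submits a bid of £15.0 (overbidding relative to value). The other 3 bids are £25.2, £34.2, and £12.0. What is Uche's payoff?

Highest competing bid: £34.2.
Uche's bid £15.0 is not the highest, so Uche loses, pays nothing, and earns zero payoff.

Payoff = £0.0.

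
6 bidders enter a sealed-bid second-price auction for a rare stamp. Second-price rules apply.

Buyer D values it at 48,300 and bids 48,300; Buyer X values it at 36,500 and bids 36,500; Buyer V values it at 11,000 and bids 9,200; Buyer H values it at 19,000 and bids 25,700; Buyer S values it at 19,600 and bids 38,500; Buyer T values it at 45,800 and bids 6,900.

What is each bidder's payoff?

Ranking the bids: Buyer D 48,300, then Buyer S 38,500, then Buyer X 36,500, then Buyer H 25,700, then Buyer V 9,200, then Buyer T 6,900.
Buyer D has the top bid and wins; the price is the second-highest bid, 38,500.
Buyer D's payoff = 48,300 − 38,500 = 9,800. All other bidders lose, so their payoff is 0.

Buyer D 9,800, Buyer X 0, Buyer V 0, Buyer H 0, Buyer S 0, Buyer T 0.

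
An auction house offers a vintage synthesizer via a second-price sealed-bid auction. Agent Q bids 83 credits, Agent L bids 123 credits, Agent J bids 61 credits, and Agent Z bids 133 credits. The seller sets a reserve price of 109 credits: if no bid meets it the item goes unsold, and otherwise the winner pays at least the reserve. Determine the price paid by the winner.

Sorted high to low: Agent Z 133 credits; Agent L 123 credits; Agent Q 83 credits; Agent J 61 credits.
Agent Z has the highest bid, so Agent Z wins.
The second-highest bid is 123 credits, which exceeds the reserve, so that sets the price.

Price paid: 123 credits.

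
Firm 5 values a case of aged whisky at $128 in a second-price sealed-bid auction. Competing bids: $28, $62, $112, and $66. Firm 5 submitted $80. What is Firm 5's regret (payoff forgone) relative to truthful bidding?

Payoff forgone: $16.

The highest competing bid is $112.
Bidding truthfully at $128: Firm 5 has the top bid, wins, and pays the second-highest bid $112. Payoff = $128 − $112 = $16.
Bidding $80: the top bid is $112 (a rival), so Firm 5 loses. Payoff = $0.
Regret = truthful payoff − actual payoff = $16 − $0 = $16.
Deviating from a truthful bid can only lose payoff in a second-price auction — never gain.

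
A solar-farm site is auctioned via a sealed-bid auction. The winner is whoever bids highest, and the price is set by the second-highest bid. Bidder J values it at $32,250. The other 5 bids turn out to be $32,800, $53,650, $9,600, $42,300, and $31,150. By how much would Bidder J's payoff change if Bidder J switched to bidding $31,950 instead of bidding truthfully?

The highest competing bid is $53,650.
Bidding truthfully at $32,250: the top bid is $53,650 (a rival), so Bidder J loses. Payoff = $0.
Bidding $31,950: the top bid is $53,650 (a rival), so Bidder J loses. Payoff = $0.
Change = $0 − $0 = $0.

Change in payoff: $0.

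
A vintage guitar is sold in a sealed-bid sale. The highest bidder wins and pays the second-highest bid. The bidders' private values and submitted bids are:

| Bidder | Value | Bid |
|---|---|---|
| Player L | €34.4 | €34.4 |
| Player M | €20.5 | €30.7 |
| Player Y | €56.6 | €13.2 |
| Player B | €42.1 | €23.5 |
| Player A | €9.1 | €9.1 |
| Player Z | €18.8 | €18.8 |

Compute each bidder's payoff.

Ranking the bids: Player L €34.4, then Player M €30.7, then Player B €23.5, then Player Z €18.8, then Player Y €13.2, then Player A €9.1.
Player L has the top bid and wins; the price is the second-highest bid, €30.7.
Player L's payoff = €34.4 − €30.7 = €3.7. All other bidders lose, so their payoff is 0.

Payoffs: Player L €3.7, Player M €0.0, Player Y €0.0, Player B €0.0, Player A €0.0, Player Z €0.0.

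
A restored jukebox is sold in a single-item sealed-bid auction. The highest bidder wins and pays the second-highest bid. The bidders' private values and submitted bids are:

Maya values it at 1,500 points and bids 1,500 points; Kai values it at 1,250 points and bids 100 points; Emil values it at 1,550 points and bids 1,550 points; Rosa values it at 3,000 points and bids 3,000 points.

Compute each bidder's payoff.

Payoffs: Maya 0 points, Kai 0 points, Emil 0 points, Rosa 1,450 points.

Ranking the bids: Rosa 3,000 points > Emil 1,550 points > Maya 1,500 points > Kai 100 points.
Rosa has the top bid and wins; the price is the second-highest bid, 1,550 points.
Rosa's payoff = 3,000 points − 1,550 points = 1,450 points. All other bidders lose, so their payoff is 0.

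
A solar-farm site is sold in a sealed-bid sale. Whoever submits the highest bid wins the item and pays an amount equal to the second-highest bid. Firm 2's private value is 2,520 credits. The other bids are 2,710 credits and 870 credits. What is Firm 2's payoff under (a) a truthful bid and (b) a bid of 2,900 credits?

(a) 0 credits  (b) -190 credits

The highest competing bid is 2,710 credits.
Bidding truthfully at 2,520 credits: the top bid is 2,710 credits (a rival), so Firm 2 loses. Payoff = 0 credits.
Bidding 2,900 credits: Firm 2 has the top bid, wins, and pays the second-highest bid 2,710 credits. Payoff = 2,520 credits − 2,710 credits = -190 credits.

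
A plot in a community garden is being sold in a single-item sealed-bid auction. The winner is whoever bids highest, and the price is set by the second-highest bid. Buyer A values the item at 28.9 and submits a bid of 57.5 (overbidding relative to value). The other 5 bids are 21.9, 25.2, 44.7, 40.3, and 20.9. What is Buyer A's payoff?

-15.8

Highest competing bid: 44.7.
Buyer A's bid 57.5 is the highest overall, so Buyer A wins and pays the second-highest bid, 44.7.
Payoff = value − price = 28.9 − 44.7 = -15.8.
Overbidding won the item at a price above value — truthful bidding would have avoided this loss.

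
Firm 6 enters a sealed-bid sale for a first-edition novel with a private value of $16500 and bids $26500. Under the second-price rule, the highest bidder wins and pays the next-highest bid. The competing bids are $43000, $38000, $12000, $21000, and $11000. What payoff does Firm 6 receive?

Payoff = $0.

Highest competing bid: $43000.
Firm 6's bid $26500 is not the highest, so Firm 6 loses, pays nothing, and earns zero payoff.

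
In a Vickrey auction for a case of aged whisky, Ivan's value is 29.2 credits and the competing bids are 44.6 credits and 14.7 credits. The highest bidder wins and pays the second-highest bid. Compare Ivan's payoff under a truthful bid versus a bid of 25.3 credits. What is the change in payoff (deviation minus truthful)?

The highest competing bid is 44.6 credits.
Bidding truthfully at 29.2 credits: the top bid is 44.6 credits (a rival), so Ivan loses. Payoff = 0.0 credits.
Bidding 25.3 credits: the top bid is 44.6 credits (a rival), so Ivan loses. Payoff = 0.0 credits.
Change = 0.0 credits − 0.0 credits = 0.0 credits.

Payoff change: 0.0 credits.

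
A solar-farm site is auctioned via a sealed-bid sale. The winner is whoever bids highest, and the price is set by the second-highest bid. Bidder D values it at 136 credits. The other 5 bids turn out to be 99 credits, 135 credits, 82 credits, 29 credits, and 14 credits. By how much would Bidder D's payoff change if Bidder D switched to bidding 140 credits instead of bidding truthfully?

The highest competing bid is 135 credits.
Bidding truthfully at 136 credits: Bidder D has the top bid, wins, and pays the second-highest bid 135 credits. Payoff = 136 credits − 135 credits = 1 credits.
Bidding 140 credits: Bidder D has the top bid, wins, and pays the second-highest bid 135 credits. Payoff = 136 credits − 135 credits = 1 credits.
Change = 1 credits − 1 credits = 0 credits.
The bid only affects whether you win, not the price — here both bids land on the same side of the top rival bid, so the deviation is payoff-neutral.

Payoff change: 0 credits.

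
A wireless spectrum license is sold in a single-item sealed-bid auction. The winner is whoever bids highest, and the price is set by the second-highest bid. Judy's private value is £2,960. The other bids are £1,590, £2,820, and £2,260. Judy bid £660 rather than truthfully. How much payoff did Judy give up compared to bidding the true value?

The highest competing bid is £2,820.
Bidding truthfully at £2,960: Judy has the top bid, wins, and pays the second-highest bid £2,820. Payoff = £2,960 − £2,820 = £140.
Bidding £660: the top bid is £2,820 (a rival), so Judy loses. Payoff = £0.
Regret = truthful payoff − actual payoff = £140 − £0 = £140.

Payoff forgone: £140.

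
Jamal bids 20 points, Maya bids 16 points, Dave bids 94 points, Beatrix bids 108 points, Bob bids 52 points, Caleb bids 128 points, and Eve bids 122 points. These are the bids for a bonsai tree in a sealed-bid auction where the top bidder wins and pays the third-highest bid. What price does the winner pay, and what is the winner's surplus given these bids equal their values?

Ranking the bids: Caleb 128 points > Eve 122 points > Beatrix 108 points > Dave 94 points > Bob 52 points > Jamal 20 points > Maya 16 points.
Caleb is the highest bidder, so Caleb wins.
Under the third-price rule, the price is the third-highest bid: 108 points.
Surplus = 128 points − 108 points = 20 points.

Price 108 points; surplus 20 points.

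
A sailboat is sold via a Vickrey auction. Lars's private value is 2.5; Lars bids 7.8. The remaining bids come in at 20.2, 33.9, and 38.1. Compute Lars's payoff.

Lars's payoff: 0.0.

Highest competing bid: 38.1.
Lars's bid 7.8 is not the highest, so Lars loses, pays nothing, and earns zero payoff.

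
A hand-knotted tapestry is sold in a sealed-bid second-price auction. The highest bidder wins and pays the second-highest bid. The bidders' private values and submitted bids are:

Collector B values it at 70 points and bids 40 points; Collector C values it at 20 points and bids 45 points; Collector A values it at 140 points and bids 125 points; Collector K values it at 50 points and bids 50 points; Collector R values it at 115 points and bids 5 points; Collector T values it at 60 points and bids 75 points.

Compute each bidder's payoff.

Payoffs: Collector B 0 points, Collector C 0 points, Collector A 65 points, Collector K 0 points, Collector R 0 points, Collector T 0 points.

Bids in descending order: Collector A 125 points > Collector T 75 points > Collector K 50 points > Collector C 45 points > Collector B 40 points > Collector R 5 points.
Collector A has the top bid and wins; the price is the second-highest bid, 75 points.
Collector A's payoff = 140 points − 75 points = 65 points. All other bidders lose, so their payoff is 0.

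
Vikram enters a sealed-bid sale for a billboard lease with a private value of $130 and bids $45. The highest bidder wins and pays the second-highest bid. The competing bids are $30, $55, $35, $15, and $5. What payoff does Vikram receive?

Highest competing bid: $55.
Vikram's bid $45 is not the highest, so Vikram loses, pays nothing, and earns zero payoff.

Payoff = $0.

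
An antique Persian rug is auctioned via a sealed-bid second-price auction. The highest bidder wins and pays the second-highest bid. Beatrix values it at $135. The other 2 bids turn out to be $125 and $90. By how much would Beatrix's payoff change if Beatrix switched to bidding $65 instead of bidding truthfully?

The highest competing bid is $125.
Bidding truthfully at $135: Beatrix has the top bid, wins, and pays the second-highest bid $125. Payoff = $135 − $125 = $10.
Bidding $65: the top bid is $125 (a rival), so Beatrix loses. Payoff = $0.
Change = $0 − $10 = -$10.

-$10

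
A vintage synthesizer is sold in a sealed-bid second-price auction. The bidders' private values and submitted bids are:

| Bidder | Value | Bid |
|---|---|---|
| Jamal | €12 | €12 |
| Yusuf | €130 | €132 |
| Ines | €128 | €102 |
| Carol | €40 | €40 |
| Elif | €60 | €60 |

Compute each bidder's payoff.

Payoffs: Jamal €0, Yusuf €28, Ines €0, Carol €0, Elif €0.

Ranking the bids: Yusuf €132, then Ines €102, then Elif €60, then Carol €40, then Jamal €12.
Yusuf has the top bid and wins; the price is the second-highest bid, €102.
Yusuf's payoff = €130 − €102 = €28. All other bidders lose, so their payoff is 0.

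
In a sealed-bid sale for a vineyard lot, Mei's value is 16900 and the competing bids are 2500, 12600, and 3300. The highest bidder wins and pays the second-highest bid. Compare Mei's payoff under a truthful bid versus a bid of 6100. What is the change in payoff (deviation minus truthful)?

Payoff change: -4300.

The highest competing bid is 12600.
Bidding truthfully at 16900: Mei has the top bid, wins, and pays the second-highest bid 12600. Payoff = 16900 − 12600 = 4300.
Bidding 6100: the top bid is 12600 (a rival), so Mei loses. Payoff = 0.
Change = 0 − 4300 = -4300.
Deviating from a truthful bid can only lose payoff in a second-price auction — never gain.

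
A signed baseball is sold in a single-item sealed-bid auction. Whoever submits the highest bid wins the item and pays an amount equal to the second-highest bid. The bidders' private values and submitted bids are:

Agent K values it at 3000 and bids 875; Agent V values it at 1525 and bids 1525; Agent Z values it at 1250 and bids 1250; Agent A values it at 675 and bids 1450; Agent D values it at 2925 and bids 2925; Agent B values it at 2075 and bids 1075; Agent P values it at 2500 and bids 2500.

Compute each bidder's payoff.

Payoffs: Agent K 0, Agent V 0, Agent Z 0, Agent A 0, Agent D 425, Agent B 0, Agent P 0.

Ordered from highest: Agent D 2925, then Agent P 2500, then Agent V 1525, then Agent A 1450, then Agent Z 1250, then Agent B 1075, then Agent K 875.
Agent D has the top bid and wins; the price is the second-highest bid, 2500.
Agent D's payoff = 2925 − 2500 = 425. All other bidders lose, so their payoff is 0.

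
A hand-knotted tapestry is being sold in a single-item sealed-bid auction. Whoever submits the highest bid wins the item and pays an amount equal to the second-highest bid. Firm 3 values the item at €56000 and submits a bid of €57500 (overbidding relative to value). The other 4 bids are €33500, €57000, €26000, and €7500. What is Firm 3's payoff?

The bidder's payoff: -€1000.

Highest competing bid: €57000.
Firm 3's bid €57500 is the highest overall, so Firm 3 wins and pays the second-highest bid, €57000.
Payoff = value − price = €56000 − €57000 = -€1000.
Overbidding won the item at a price above value — truthful bidding would have avoided this loss.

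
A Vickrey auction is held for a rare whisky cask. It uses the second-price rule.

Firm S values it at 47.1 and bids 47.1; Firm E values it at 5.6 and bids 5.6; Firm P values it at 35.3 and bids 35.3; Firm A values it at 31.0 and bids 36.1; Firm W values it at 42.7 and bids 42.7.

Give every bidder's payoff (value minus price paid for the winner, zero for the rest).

Firm S 4.4, Firm E 0.0, Firm P 0.0, Firm A 0.0, Firm W 0.0.

Bids in descending order: Firm S 47.1; Firm W 42.7; Firm A 36.1; Firm P 35.3; Firm E 5.6.
Firm S has the top bid and wins; the price is the second-highest bid, 42.7.
Firm S's payoff = 47.1 − 42.7 = 4.4. All other bidders lose, so their payoff is 0.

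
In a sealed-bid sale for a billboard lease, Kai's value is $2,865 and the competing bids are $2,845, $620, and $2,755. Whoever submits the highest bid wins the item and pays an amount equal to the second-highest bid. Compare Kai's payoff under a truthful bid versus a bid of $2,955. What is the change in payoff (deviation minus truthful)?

$0

The highest competing bid is $2,845.
Bidding truthfully at $2,865: Kai has the top bid, wins, and pays the second-highest bid $2,845. Payoff = $2,865 − $2,845 = $20.
Bidding $2,955: Kai has the top bid, wins, and pays the second-highest bid $2,845. Payoff = $2,865 − $2,845 = $20.
Change = $20 − $20 = $0.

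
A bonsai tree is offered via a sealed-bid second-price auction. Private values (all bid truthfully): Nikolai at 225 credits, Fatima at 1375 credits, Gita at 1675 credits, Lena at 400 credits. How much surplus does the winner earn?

Winner's surplus: 300 credits.

Ordered from highest: Gita 1675 credits; Fatima 1375 credits; Lena 400 credits; Nikolai 225 credits.
Gita wins with the top bid and pays the second-highest, 1375 credits.
Surplus = 1675 credits − 1375 credits = 300 credits.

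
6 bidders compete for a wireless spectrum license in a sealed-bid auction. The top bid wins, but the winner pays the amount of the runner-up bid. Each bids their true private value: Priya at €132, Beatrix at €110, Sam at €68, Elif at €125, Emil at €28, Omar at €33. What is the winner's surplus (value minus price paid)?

Ranking the bids: Priya €132; Elif €125; Beatrix €110; Sam €68; Omar €33; Emil €28.
Priya wins with the top bid and pays the second-highest, €125.
Surplus = €132 − €125 = €7.

Surplus = €7.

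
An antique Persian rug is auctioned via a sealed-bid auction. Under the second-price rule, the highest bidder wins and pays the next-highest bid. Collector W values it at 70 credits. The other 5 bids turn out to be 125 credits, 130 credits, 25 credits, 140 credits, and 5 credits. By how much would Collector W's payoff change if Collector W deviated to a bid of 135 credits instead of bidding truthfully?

The highest competing bid is 140 credits.
Bidding truthfully at 70 credits: the top bid is 140 credits (a rival), so Collector W loses. Payoff = 0 credits.
Bidding 135 credits: the top bid is 140 credits (a rival), so Collector W loses. Payoff = 0 credits.
Change = 0 credits − 0 credits = 0 credits.
The bid only affects whether you win, not the price — here both bids land on the same side of the top rival bid, so the deviation is payoff-neutral.

Payoff change: 0 credits.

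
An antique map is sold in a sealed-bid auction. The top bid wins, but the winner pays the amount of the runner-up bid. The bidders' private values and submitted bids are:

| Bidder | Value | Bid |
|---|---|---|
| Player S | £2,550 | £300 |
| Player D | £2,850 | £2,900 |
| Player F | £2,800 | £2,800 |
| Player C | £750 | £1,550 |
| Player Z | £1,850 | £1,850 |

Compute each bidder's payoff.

Player S £0, Player D £50, Player F £0, Player C £0, Player Z £0.

Sorted high to low: Player D £2,900; Player F £2,800; Player Z £1,850; Player C £1,550; Player S £300.
Player D has the top bid and wins; the price is the second-highest bid, £2,800.
Player D's payoff = £2,850 − £2,800 = £50. All other bidders lose, so their payoff is 0.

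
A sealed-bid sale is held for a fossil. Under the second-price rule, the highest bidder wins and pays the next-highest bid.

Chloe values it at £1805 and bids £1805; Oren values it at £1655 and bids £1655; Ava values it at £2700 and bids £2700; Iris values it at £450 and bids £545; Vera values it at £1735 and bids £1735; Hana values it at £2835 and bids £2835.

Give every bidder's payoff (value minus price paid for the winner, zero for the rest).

Bids in descending order: Hana £2835, then Ava £2700, then Chloe £1805, then Vera £1735, then Oren £1655, then Iris £545.
Hana has the top bid and wins; the price is the second-highest bid, £2700.
Hana's payoff = £2835 − £2700 = £135. All other bidders lose, so their payoff is 0.

Payoffs: Chloe £0, Oren £0, Ava £0, Iris £0, Vera £0, Hana £135.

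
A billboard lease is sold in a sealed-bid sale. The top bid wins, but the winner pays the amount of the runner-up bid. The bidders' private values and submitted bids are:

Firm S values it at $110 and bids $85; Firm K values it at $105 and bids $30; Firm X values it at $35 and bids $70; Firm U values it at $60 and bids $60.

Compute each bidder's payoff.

Payoffs: Firm S $40, Firm K $0, Firm X $0, Firm U $0.

Sorted high to low: Firm S $85, then Firm X $70, then Firm U $60, then Firm K $30.
Firm S has the top bid and wins; the price is the second-highest bid, $70.
Firm S's payoff = $110 − $70 = $40. All other bidders lose, so their payoff is 0.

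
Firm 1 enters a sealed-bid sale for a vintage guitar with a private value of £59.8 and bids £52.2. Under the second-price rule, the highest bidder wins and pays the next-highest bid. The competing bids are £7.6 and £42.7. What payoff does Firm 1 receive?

Highest competing bid: £42.7.
Firm 1's bid £52.2 is the highest overall, so Firm 1 wins and pays the second-highest bid, £42.7.
Payoff = value − price = £59.8 − £42.7 = £17.1.

The bidder's payoff: £17.1.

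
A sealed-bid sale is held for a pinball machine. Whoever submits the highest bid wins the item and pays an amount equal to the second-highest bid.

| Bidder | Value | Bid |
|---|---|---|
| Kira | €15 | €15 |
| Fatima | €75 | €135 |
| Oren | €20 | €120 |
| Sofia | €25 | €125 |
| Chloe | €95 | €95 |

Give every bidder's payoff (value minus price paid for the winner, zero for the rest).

Ranking the bids: Fatima €135; Sofia €125; Oren €120; Chloe €95; Kira €15.
Fatima has the top bid and wins; the price is the second-highest bid, €125.
Fatima's payoff = €75 − €125 = -€50. All other bidders lose, so their payoff is 0.

Payoffs: Kira €0, Fatima -€50, Oren €0, Sofia €0, Chloe €0.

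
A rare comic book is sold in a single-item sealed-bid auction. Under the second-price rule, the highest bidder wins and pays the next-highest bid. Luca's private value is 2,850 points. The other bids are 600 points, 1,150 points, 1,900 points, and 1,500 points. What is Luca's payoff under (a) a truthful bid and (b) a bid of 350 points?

The highest competing bid is 1,900 points.
Bidding truthfully at 2,850 points: Luca has the top bid, wins, and pays the second-highest bid 1,900 points. Payoff = 2,850 points − 1,900 points = 950 points.
Bidding 350 points: the top bid is 1,900 points (a rival), so Luca loses. Payoff = 0 points.

Truthful: 950 points; alternative: 0 points.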